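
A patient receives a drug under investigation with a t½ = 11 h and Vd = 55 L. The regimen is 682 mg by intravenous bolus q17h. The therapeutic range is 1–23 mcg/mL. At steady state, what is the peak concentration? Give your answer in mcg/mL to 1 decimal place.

18.9 mcg/mL

τ/t½ = 17/11 ≈ 1.5455, so fraction remaining f = (1/2)^(17/11) ≈ 0.3426.
Accumulation ratio R = 1/(1 − f) ≈ 1/0.6574 ≈ 1.5211.
Each bolus raises the concentration by D/Vd = 682/55 ≈ 12.400 mcg/mL.
Cmax,ss = C₀/(1 − f) ≈ 12.400/0.6574 ≈ 18.862 mcg/mL.
Peak 18.9 mcg/mL vs MTC 23 mcg/mL: below toxic threshold.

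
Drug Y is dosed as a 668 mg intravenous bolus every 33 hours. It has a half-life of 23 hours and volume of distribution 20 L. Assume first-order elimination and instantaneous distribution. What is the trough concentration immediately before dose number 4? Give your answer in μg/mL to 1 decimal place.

f = (1/2)^(τ/t½) = (1/2)^(33/23) ≈ 0.3699.
C₀ = D/Vd = 668/20 ≈ 33.400 μg/mL.
Before the 4th dose, 3 doses have been given. Superposition: Cmin = C₀·(f + f² + … + f^3).
≈ 33.400 × (0.3699 + 0.1368 + 0.0506) ≈ 33.400 × 0.5573 ≈ 18.614 μg/mL.

18.6 μg/mL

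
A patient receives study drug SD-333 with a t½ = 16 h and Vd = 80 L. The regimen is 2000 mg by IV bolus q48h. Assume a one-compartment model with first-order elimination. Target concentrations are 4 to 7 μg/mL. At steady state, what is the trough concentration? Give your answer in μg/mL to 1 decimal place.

3.6 μg/mL

The dosing interval is 3 half-lives, so f = 2^(−3) = 0.125.
At steady state, R = 1/(1 − 0.125) = 8/7.
Single-dose peak C₀ = D/Vd = 2000/80 = 25 μg/mL.
Steady-state peak Cmax,ss = C₀·R = 25 × 8/7 ≈ 28.571 μg/mL.
Steady-state trough Cmin,ss = Cmax,ss·f ≈ 28.571 × 0.125 ≈ 3.571 μg/mL.
Trough 3.6 μg/mL vs MEC 4 μg/mL: subtherapeutic.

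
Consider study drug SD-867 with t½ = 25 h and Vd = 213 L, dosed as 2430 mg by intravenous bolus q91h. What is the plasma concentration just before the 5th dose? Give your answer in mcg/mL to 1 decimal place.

f = (1/2)^(τ/t½) = (1/2)^(91/25) ≈ 0.0802.
C₀ = D/Vd = 2430/213 ≈ 11.408 mcg/mL.
Before the 5th dose, 4 doses have been given. Superposition: Cmin = C₀·(f + f² + … + f^4).
≈ 11.408 × (0.0802 + 0.0064 + 0.0005 + 0.0000) ≈ 11.408 × 0.0871 ≈ 0.994 mcg/mL.

1.0 mcg/mL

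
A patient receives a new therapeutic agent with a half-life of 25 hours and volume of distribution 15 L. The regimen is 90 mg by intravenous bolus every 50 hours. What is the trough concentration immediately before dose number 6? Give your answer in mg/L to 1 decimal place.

2.0 mg/L

f = (1/2)^(τ/t½) = (1/2)^(50/25) ≈ 0.2500.
C₀ = D/Vd = 90/15 ≈ 6.000 mg/L.
Before the 6th dose, 5 doses have been given. Superposition: Cmin = C₀·(f + f² + … + f^5).
≈ 6.000 × (0.2500 + 0.0625 + 0.0156 + 0.0039 + 0.0010) ≈ 6.000 × 0.3330 ≈ 1.998 mg/L.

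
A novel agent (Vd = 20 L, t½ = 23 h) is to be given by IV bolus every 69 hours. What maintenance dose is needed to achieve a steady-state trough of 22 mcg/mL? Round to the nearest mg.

τ/t½ = 69/23 ≈ 3, so f = (1/2)^(69/23) ≈ 0.125000.
Cmin,ss = (D/Vd)·f/(1−f), so D = Cmin,ss·Vd·(1−f)/f.
D = 22 × 20 × (1−f)/f ≈ 22 × 20 × 7.00000 ≈ 3080.00 mg.

3080 mg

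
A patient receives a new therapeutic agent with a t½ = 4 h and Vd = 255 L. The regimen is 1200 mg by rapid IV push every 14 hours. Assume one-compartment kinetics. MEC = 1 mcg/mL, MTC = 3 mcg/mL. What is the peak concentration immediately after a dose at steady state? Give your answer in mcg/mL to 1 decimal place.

5.2 mcg/mL

τ/t½ = 14/4 ≈ 3.5, so fraction remaining f = (1/2)^(14/4) ≈ 0.0884.
Accumulation ratio R = 1/(1 − f) ≈ 1/0.9116 ≈ 1.0970.
Each bolus raises the concentration by D/Vd = 1200/255 ≈ 4.706 mcg/mL.
Steady-state peak Cmax,ss = C₀·R ≈ 4.706 × 1.0970 ≈ 5.162 mcg/mL.
Peak 5.2 mcg/mL vs MTC 3 mcg/mL: exceeds toxic threshold.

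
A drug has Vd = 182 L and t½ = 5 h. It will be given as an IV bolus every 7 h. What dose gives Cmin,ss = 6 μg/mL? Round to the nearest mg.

1790 mg

τ/t½ = 7/5 ≈ 1.4, so f = (1/2)^(7/5) ≈ 0.378929.
Cmin,ss = (D/Vd)·f/(1−f), so D = Cmin,ss·Vd·(1−f)/f.
D = 6 × 182 × (1−f)/f ≈ 6 × 182 × 1.63902 ≈ 1789.81 mg.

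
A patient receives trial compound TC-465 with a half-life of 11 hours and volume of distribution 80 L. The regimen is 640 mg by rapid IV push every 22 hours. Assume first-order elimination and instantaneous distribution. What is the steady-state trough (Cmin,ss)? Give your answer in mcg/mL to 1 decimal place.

τ = 22 h = 2 half-lives, so f = (1/2)^2 = 0.25.
At steady state, R = 1/(1 − 0.25) = 4/3.
Single-dose peak C₀ = D/Vd = 640/80 = 8 mcg/mL.
Steady-state peak Cmax,ss = C₀·R = 8 × 4/3 ≈ 10.667 mcg/mL.
Steady-state trough Cmin,ss = Cmax,ss·f ≈ 10.667 × 0.25 ≈ 2.667 mcg/mL.

2.7 mcg/mL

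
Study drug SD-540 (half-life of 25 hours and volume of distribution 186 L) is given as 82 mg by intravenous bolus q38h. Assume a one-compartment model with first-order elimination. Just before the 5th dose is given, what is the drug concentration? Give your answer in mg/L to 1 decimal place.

f = (1/2)^(τ/t½) = (1/2)^(38/25) ≈ 0.3487.
C₀ = D/Vd = 82/186 ≈ 0.441 mg/L.
Before the 5th dose, 4 doses have been given. Superposition: Cmin = C₀·(f + f² + … + f^4).
≈ 0.441 × (0.3487 + 0.1216 + 0.0424 + 0.0148) ≈ 0.441 × 0.5275 ≈ 0.233 mg/L.

0.2 mg/L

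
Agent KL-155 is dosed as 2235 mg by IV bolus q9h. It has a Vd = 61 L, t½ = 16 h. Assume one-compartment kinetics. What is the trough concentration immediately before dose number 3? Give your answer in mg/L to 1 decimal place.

f = (1/2)^(τ/t½) = (1/2)^(9/16) ≈ 0.6771.
C₀ = D/Vd = 2235/61 ≈ 36.639 mg/L.
Before the 3rd dose, 2 doses have been given. Superposition: Cmin = C₀·(f + f²).
≈ 36.639 × (0.6771 + 0.4585) ≈ 36.639 × 1.1356 ≈ 41.607 mg/L.

41.6 mg/L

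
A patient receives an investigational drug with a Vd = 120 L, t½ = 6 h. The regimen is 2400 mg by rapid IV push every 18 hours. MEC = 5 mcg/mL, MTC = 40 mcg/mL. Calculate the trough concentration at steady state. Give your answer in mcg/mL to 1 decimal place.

2.9 mcg/mL

The dosing interval is 3 half-lives, so f = 2^(−3) = 0.125.
Accumulation ratio R = 1/(1 − f) = 1/0.875 = 8/7.
Single-dose peak C₀ = D/Vd = 2400/120 = 20 mcg/mL.
Steady-state peak Cmax,ss = C₀·R = 20 × 8/7 ≈ 22.857 mcg/mL.
Steady-state trough Cmin,ss = Cmax,ss·f ≈ 22.857 × 0.125 ≈ 2.857 mcg/mL.
Trough 2.9 mcg/mL vs MEC 5 mcg/mL: subtherapeutic.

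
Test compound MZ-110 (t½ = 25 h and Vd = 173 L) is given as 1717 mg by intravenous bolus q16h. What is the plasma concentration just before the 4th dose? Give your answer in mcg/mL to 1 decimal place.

f = (1/2)^(τ/t½) = (1/2)^(16/25) ≈ 0.6417.
C₀ = D/Vd = 1717/173 ≈ 9.925 mcg/mL.
Before the 4th dose, 3 doses have been given. Superposition: Cmin = C₀·(f + f² + … + f^3).
≈ 9.925 × (0.6417 + 0.4118 + 0.2642) ≈ 9.925 × 1.3177 ≈ 13.078 mcg/mL.

13.1 mcg/mL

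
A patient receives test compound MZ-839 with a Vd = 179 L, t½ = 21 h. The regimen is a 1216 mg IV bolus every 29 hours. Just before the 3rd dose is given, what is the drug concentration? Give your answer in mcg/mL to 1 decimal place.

f = (1/2)^(τ/t½) = (1/2)^(29/21) ≈ 0.3840.
C₀ = D/Vd = 1216/179 ≈ 6.793 mcg/mL.
Before the 3rd dose, 2 doses have been given. Superposition: Cmin = C₀·(f + f²).
≈ 6.793 × (0.3840 + 0.1475) ≈ 6.793 × 0.5315 ≈ 3.610 mcg/mL.

3.6 mcg/mL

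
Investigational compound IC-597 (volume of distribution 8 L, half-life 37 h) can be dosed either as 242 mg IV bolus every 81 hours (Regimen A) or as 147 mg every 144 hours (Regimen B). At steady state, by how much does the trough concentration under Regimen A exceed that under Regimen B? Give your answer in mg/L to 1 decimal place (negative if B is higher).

7.2 mg/L

Regimen A: f = (1/2)^(81/37) ≈ 0.2193; Cmin,ss = (242/8)·f/(1−f) ≈ 8.497 mg/L.
Regimen B: f = (1/2)^(144/37) ≈ 0.0674; Cmin,ss = (147/8)·f/(1−f) ≈ 1.328 mg/L.
Difference ≈ 8.497 − 1.328 ≈ 7.169 mg/L.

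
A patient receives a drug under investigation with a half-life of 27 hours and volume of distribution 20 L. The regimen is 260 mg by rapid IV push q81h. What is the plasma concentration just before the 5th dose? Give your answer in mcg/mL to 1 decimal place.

f = (1/2)^(τ/t½) = (1/2)^(81/27) ≈ 0.1250.
C₀ = D/Vd = 260/20 ≈ 13.000 mcg/mL.
Before the 5th dose, 4 doses have been given. Superposition: Cmin = C₀·(f + f² + … + f^4).
≈ 13.000 × (0.1250 + 0.0156 + 0.0020 + 0.0002) ≈ 13.000 × 0.1428 ≈ 1.856 mcg/mL.

1.9 mcg/mL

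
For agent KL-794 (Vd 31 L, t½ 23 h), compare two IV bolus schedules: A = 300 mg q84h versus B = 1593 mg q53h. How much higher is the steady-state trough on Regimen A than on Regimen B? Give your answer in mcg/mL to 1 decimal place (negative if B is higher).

Regimen A: f = (1/2)^(84/23) ≈ 0.0795; Cmin,ss = (300/31)·f/(1−f) ≈ 0.836 mcg/mL.
Regimen B: f = (1/2)^(53/23) ≈ 0.2025; Cmin,ss = (1593/31)·f/(1−f) ≈ 13.048 mcg/mL.
Difference ≈ 0.836 − 13.048 ≈ -12.212 mcg/mL.

-12.2 mcg/mL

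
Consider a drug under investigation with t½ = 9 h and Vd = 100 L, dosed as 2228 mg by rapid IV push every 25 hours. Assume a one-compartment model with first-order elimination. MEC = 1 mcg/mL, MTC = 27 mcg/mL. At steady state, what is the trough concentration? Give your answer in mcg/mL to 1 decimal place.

Over one 25-h interval, 25/9 ≈ 2.7778 half-lives elapse, leaving f ≈ 0.1458 of each dose.
Accumulation ratio R = 1/(1 − f) ≈ 1/0.8542 ≈ 1.1707.
Each bolus raises the concentration by D/Vd = 2228/100 ≈ 22.280 mcg/mL.
Cmax,ss = C₀/(1 − f) ≈ 22.280/0.8542 ≈ 26.083 mcg/mL.
Steady-state trough Cmin,ss = Cmax,ss·f ≈ 26.083 × 0.1458 ≈ 3.803 mcg/mL.
Trough 3.8 mcg/mL vs MEC 1 mcg/mL: adequate.

3.8 mcg/mL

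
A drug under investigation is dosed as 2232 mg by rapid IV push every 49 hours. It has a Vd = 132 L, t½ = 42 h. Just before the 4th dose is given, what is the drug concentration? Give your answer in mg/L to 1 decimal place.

12.4 mg/L

f = (1/2)^(τ/t½) = (1/2)^(49/42) ≈ 0.4454.
C₀ = D/Vd = 2232/132 ≈ 16.909 mg/L.
Before the 4th dose, 3 doses have been given. Superposition: Cmin = C₀·(f + f² + … + f^3).
≈ 16.909 × (0.4454 + 0.1984 + 0.0884) ≈ 16.909 × 0.7322 ≈ 12.381 mg/L.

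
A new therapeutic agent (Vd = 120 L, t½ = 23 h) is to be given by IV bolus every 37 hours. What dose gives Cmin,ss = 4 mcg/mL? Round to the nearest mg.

τ/t½ = 37/23 ≈ 1.6087, so f = (1/2)^(37/23) ≈ 0.327895.
Cmin,ss = (D/Vd)·f/(1−f), so D = Cmin,ss·Vd·(1−f)/f.
D = 4 × 120 × (1−f)/f ≈ 4 × 120 × 2.04976 ≈ 983.88 mg.

984 mg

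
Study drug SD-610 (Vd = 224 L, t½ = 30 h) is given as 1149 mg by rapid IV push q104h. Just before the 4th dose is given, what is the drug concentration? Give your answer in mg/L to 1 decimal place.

f = (1/2)^(τ/t½) = (1/2)^(104/30) ≈ 0.0905.
C₀ = D/Vd = 1149/224 ≈ 5.129 mg/L.
Before the 4th dose, 3 doses have been given. Superposition: Cmin = C₀·(f + f² + … + f^3).
≈ 5.129 × (0.0905 + 0.0082 + 0.0007) ≈ 5.129 × 0.0994 ≈ 0.510 mg/L.

0.5 mg/L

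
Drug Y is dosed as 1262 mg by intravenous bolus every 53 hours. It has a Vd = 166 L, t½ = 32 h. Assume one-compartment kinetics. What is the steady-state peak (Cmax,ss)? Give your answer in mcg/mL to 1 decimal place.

τ/t½ = 53/32 ≈ 1.6562, so fraction remaining f = (1/2)^(53/32) ≈ 0.3173.
Accumulation ratio R = 1/(1 − f) ≈ 1/0.6827 ≈ 1.4648.
Single-dose peak C₀ = D/Vd = 1262/166 ≈ 7.602 mcg/mL.
Steady-state peak Cmax,ss = C₀·R ≈ 7.602 × 1.4648 ≈ 11.135 mcg/mL.

11.1 mcg/mL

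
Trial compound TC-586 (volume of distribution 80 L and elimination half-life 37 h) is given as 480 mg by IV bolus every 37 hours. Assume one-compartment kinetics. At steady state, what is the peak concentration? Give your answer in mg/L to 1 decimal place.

12.0 mg/L

τ = 37 h = 1 half-life, so f = (1/2)^1 = 0.5.
At steady state, R = 1/(1 − 0.5) = 2/1.
Single-dose peak C₀ = D/Vd = 480/80 = 6 mg/L.
Steady-state peak Cmax,ss = C₀·R = 6 × 2/1 ≈ 12.000 mg/L.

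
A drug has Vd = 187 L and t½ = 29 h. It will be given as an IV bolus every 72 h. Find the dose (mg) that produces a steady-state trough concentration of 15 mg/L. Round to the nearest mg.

τ/t½ = 72/29 ≈ 2.4828, so f = (1/2)^(72/29) ≈ 0.178902.
Cmin,ss = (D/Vd)·f/(1−f), so D = Cmin,ss·Vd·(1−f)/f.
D = 15 × 187 × (1−f)/f ≈ 15 × 187 × 4.58965 ≈ 12873.97 mg.

12874 mg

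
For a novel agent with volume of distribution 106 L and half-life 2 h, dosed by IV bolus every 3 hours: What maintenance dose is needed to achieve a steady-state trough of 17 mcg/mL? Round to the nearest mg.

3295 mg

τ/t½ = 3/2 ≈ 1.5, so f = (1/2)^(3/2) ≈ 0.353553.
Cmin,ss = (D/Vd)·f/(1−f), so D = Cmin,ss·Vd·(1−f)/f.
D = 17 × 106 × (1−f)/f ≈ 17 × 106 × 1.82843 ≈ 3294.83 mg.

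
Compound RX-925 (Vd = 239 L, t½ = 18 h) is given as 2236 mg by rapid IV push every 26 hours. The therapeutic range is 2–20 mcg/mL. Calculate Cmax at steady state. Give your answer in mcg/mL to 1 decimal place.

14.8 mcg/mL

k = ln2/t½ = ln2/18 ≈ 0.038508 h⁻¹; fraction remaining f = e^(−kτ) = e^(−0.038508×26) ≈ 0.3674.
Accumulation ratio R = 1/(1 − f) ≈ 1/0.6326 ≈ 1.5808.
Each bolus raises the concentration by D/Vd = 2236/239 ≈ 9.356 mcg/mL.
Steady-state peak Cmax,ss = C₀·R ≈ 9.356 × 1.5808 ≈ 14.790 mcg/mL.
Peak 14.8 mcg/mL vs MTC 20 mcg/mL: below toxic threshold.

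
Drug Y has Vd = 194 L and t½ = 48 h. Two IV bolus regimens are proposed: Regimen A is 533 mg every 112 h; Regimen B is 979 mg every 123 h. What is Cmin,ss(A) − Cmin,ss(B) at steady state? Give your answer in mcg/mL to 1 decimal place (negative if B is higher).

Regimen A: f = (1/2)^(112/48) ≈ 0.1984; Cmin,ss = (533/194)·f/(1−f) ≈ 0.680 mcg/mL.
Regimen B: f = (1/2)^(123/48) ≈ 0.1693; Cmin,ss = (979/194)·f/(1−f) ≈ 1.028 mcg/mL.
Difference ≈ 0.680 − 1.028 ≈ -0.348 mcg/mL.

-0.3 mcg/mL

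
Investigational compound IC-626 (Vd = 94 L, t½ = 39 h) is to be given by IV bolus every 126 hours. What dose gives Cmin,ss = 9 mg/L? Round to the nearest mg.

τ/t½ = 126/39 ≈ 3.2308, so f = (1/2)^(126/39) ≈ 0.106523.
Cmin,ss = (D/Vd)·f/(1−f), so D = Cmin,ss·Vd·(1−f)/f.
D = 9 × 94 × (1−f)/f ≈ 9 × 94 × 8.38764 ≈ 7095.94 mg.

7096 mg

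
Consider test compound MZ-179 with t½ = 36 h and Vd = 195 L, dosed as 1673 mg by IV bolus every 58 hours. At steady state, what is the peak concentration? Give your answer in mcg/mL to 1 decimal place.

12.8 mcg/mL

Over one 58-h interval, 58/36 ≈ 1.6111 half-lives elapse, leaving f ≈ 0.3273 of each dose.
At steady state, accumulation factor R = 1/(1 − e^(−kτ)) ≈ 1.4865.
Single-dose peak C₀ = D/Vd = 1673/195 ≈ 8.579 mcg/mL.
Cmax,ss = C₀/(1 − f) ≈ 8.579/0.6727 ≈ 12.753 mcg/mL.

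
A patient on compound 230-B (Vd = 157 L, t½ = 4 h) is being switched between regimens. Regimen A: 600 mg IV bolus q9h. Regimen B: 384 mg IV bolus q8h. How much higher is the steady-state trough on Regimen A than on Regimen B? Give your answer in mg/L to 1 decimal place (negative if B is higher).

Regimen A: f = (1/2)^(9/4) ≈ 0.2102; Cmin,ss = (600/157)·f/(1−f) ≈ 1.017 mg/L.
Regimen B: f = (1/2)^(8/4) ≈ 0.2500; Cmin,ss = (384/157)·f/(1−f) ≈ 0.815 mg/L.
Difference ≈ 1.017 − 0.815 ≈ 0.202 mg/L.

0.2 mg/L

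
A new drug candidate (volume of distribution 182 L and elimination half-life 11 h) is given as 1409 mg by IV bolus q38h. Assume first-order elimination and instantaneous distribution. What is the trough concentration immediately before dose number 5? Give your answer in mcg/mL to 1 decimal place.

0.8 mcg/mL

f = (1/2)^(τ/t½) = (1/2)^(38/11) ≈ 0.0912.
C₀ = D/Vd = 1409/182 ≈ 7.742 mcg/mL.
Before the 5th dose, 4 doses have been given. Superposition: Cmin = C₀·(f + f² + … + f^4).
≈ 7.742 × (0.0912 + 0.0083 + 0.0008 + 0.0001) ≈ 7.742 × 0.1004 ≈ 0.777 mcg/mL.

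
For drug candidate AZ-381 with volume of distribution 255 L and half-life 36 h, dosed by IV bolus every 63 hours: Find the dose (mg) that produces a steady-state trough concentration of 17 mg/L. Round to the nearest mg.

τ/t½ = 63/36 ≈ 1.75, so f = (1/2)^(63/36) ≈ 0.297302.
Cmin,ss = (D/Vd)·f/(1−f), so D = Cmin,ss·Vd·(1−f)/f.
D = 17 × 255 × (1−f)/f ≈ 17 × 255 × 2.36358 ≈ 10246.12 mg.

10246 mg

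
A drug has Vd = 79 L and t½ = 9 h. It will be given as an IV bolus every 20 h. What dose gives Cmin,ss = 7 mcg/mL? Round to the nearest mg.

τ/t½ = 20/9 ≈ 2.2222, so f = (1/2)^(20/9) ≈ 0.214311.
Cmin,ss = (D/Vd)·f/(1−f), so D = Cmin,ss·Vd·(1−f)/f.
D = 7 × 79 × (1−f)/f ≈ 7 × 79 × 3.66612 ≈ 2027.36 mg.

2027 mg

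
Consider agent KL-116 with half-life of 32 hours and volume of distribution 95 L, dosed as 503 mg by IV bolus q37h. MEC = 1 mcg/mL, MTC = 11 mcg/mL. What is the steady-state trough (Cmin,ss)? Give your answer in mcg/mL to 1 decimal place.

4.3 mcg/mL

τ/t½ = 37/32 ≈ 1.1562, so fraction remaining f = (1/2)^(37/32) ≈ 0.4487.
Single-dose peak C₀ = D/Vd = 503/95 ≈ 5.295 mcg/mL.
Steady-state trough Cmin,ss = C₀·f/(1−f) ≈ 5.295 × 0.4487/0.5513 ≈ 4.310 mcg/mL.
Trough 4.3 mcg/mL vs MEC 1 mcg/mL: adequate.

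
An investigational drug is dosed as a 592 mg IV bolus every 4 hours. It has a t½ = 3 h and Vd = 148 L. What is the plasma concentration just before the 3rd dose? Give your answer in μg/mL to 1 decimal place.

2.2 μg/mL

f = (1/2)^(τ/t½) = (1/2)^(4/3) ≈ 0.3969.
C₀ = D/Vd = 592/148 ≈ 4.000 μg/mL.
Before the 3rd dose, 2 doses have been given. Superposition: Cmin = C₀·(f + f²).
≈ 4.000 × (0.3969 + 0.1575) ≈ 4.000 × 0.5544 ≈ 2.218 μg/mL.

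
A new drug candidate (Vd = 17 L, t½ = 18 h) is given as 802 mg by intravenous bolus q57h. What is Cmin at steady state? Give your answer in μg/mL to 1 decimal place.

5.9 μg/mL

τ/t½ = 57/18 ≈ 3.1667, so fraction remaining f = (1/2)^(57/18) ≈ 0.1114.
Accumulation ratio R = 1/(1 − f) ≈ 1/0.8886 ≈ 1.1254.
Each bolus raises the concentration by D/Vd = 802/17 ≈ 47.176 μg/mL.
Cmax,ss = C₀/(1 − f) ≈ 47.176/0.8886 ≈ 53.090 μg/mL.
Steady-state trough Cmin,ss = Cmax,ss·f ≈ 53.090 × 0.1114 ≈ 5.914 μg/mL.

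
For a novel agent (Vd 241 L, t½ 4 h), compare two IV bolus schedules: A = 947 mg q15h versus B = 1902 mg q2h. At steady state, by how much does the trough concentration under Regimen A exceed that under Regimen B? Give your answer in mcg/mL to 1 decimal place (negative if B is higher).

-18.7 mcg/mL

Regimen A: f = (1/2)^(15/4) ≈ 0.0743; Cmin,ss = (947/241)·f/(1−f) ≈ 0.315 mcg/mL.
Regimen B: f = (1/2)^(2/4) ≈ 0.7071; Cmin,ss = (1902/241)·f/(1−f) ≈ 19.053 mcg/mL.
Difference ≈ 0.315 − 19.053 ≈ -18.738 mcg/mL.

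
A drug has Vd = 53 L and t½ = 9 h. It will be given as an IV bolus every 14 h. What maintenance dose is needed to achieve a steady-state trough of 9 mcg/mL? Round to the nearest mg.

925 mg

τ/t½ = 14/9 ≈ 1.5556, so f = (1/2)^(14/9) ≈ 0.340198.
Cmin,ss = (D/Vd)·f/(1−f), so D = Cmin,ss·Vd·(1−f)/f.
D = 9 × 53 × (1−f)/f ≈ 9 × 53 × 1.93946 ≈ 925.12 mg.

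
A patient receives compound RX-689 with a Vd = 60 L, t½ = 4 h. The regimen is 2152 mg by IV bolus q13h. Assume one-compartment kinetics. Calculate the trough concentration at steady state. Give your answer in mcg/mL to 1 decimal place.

τ/t½ = 13/4 ≈ 3.25, so fraction remaining f = (1/2)^(13/4) ≈ 0.1051.
Each bolus raises the concentration by D/Vd = 2152/60 ≈ 35.867 mcg/mL.
Steady-state trough Cmin,ss = C₀·f/(1−f) ≈ 35.867 × 0.1051/0.8949 ≈ 4.212 mcg/mL.

4.2 mcg/mL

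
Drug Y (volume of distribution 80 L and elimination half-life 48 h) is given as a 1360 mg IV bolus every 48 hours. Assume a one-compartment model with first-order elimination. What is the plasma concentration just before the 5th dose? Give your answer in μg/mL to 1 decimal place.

15.9 μg/mL

f = (1/2)^(τ/t½) = (1/2)^(48/48) ≈ 0.5000.
C₀ = D/Vd = 1360/80 ≈ 17.000 μg/mL.
Before the 5th dose, 4 doses have been given. Superposition: Cmin = C₀·(f + f² + … + f^4).
≈ 17.000 × (0.5000 + 0.2500 + 0.1250 + 0.0625) ≈ 17.000 × 0.9375 ≈ 15.938 μg/mL.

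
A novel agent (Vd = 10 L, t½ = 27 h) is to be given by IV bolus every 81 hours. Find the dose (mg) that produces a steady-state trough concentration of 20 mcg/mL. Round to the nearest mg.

1400 mg

τ/t½ = 81/27 ≈ 3, so f = (1/2)^(81/27) ≈ 0.125000.
Cmin,ss = (D/Vd)·f/(1−f), so D = Cmin,ss·Vd·(1−f)/f.
D = 20 × 10 × (1−f)/f ≈ 20 × 10 × 7.00000 ≈ 1400.00 mg.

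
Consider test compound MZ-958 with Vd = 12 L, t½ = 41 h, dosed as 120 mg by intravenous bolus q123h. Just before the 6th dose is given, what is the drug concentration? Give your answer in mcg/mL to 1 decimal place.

1.4 mcg/mL

f = (1/2)^(τ/t½) = (1/2)^(123/41) ≈ 0.1250.
C₀ = D/Vd = 120/12 ≈ 10.000 mcg/mL.
Before the 6th dose, 5 doses have been given. Superposition: Cmin = C₀·(f + f² + … + f^5).
≈ 10.000 × (0.1250 + 0.0156 + 0.0020 + 0.0002 + 0.0000) ≈ 10.000 × 0.1428 ≈ 1.428 mcg/mL.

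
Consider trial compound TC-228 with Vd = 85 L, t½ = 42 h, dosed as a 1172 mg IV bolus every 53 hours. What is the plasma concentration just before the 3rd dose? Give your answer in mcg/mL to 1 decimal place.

f = (1/2)^(τ/t½) = (1/2)^(53/42) ≈ 0.4170.
C₀ = D/Vd = 1172/85 ≈ 13.788 mcg/mL.
Before the 3rd dose, 2 doses have been given. Superposition: Cmin = C₀·(f + f²).
≈ 13.788 × (0.4170 + 0.1739) ≈ 13.788 × 0.5909 ≈ 8.147 mcg/mL.

8.1 mcg/mL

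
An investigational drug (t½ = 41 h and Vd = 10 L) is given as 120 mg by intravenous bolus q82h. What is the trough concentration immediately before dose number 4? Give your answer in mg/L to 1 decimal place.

f = (1/2)^(τ/t½) = (1/2)^(82/41) ≈ 0.2500.
C₀ = D/Vd = 120/10 ≈ 12.000 mg/L.
Before the 4th dose, 3 doses have been given. Superposition: Cmin = C₀·(f + f² + … + f^3).
≈ 12.000 × (0.2500 + 0.0625 + 0.0156) ≈ 12.000 × 0.3281 ≈ 3.937 mg/L.

3.9 mg/L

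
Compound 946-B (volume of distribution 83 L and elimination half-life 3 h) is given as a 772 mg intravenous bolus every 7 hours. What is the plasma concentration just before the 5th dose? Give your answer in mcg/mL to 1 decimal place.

2.3 mcg/mL

f = (1/2)^(τ/t½) = (1/2)^(7/3) ≈ 0.1984.
C₀ = D/Vd = 772/83 ≈ 9.301 mcg/mL.
Before the 5th dose, 4 doses have been given. Superposition: Cmin = C₀·(f + f² + … + f^4).
≈ 9.301 × (0.1984 + 0.0394 + 0.0078 + 0.0015) ≈ 9.301 × 0.2471 ≈ 2.298 mcg/mL.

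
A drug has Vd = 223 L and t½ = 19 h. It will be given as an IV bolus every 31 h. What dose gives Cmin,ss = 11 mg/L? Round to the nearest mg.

5148 mg

τ/t½ = 31/19 ≈ 1.6316, so f = (1/2)^(31/19) ≈ 0.322735.
Cmin,ss = (D/Vd)·f/(1−f), so D = Cmin,ss·Vd·(1−f)/f.
D = 11 × 223 × (1−f)/f ≈ 11 × 223 × 2.09852 ≈ 5147.67 mg.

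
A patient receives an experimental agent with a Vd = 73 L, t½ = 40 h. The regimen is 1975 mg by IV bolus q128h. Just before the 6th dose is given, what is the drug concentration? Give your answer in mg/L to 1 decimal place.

3.3 mg/L

f = (1/2)^(τ/t½) = (1/2)^(128/40) ≈ 0.1088.
C₀ = D/Vd = 1975/73 ≈ 27.055 mg/L.
Before the 6th dose, 5 doses have been given. Superposition: Cmin = C₀·(f + f² + … + f^5).
≈ 27.055 × (0.1088 + 0.0118 + 0.0013 + 0.0001 + 0.0000) ≈ 27.055 × 0.1220 ≈ 3.301 mg/L.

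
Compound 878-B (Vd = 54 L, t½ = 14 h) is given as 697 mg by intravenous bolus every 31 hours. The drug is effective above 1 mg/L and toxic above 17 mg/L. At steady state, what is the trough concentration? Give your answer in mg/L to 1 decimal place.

k = ln2/t½ = ln2/14 ≈ 0.049511 h⁻¹; fraction remaining f = e^(−kτ) = e^(−0.049511×31) ≈ 0.2155.
Single-dose peak C₀ = D/Vd = 697/54 ≈ 12.907 mg/L.
Steady-state trough Cmin,ss = C₀·f/(1−f) ≈ 12.907 × 0.2155/0.7845 ≈ 3.546 mg/L.
Trough 3.5 mg/L vs MEC 1 mg/L: adequate.

3.5 mg/L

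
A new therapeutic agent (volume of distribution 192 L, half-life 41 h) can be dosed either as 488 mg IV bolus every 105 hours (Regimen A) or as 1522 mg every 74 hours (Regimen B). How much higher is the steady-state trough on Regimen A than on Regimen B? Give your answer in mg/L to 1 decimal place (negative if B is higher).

Regimen A: f = (1/2)^(105/41) ≈ 0.1695; Cmin,ss = (488/192)·f/(1−f) ≈ 0.519 mg/L.
Regimen B: f = (1/2)^(74/41) ≈ 0.2862; Cmin,ss = (1522/192)·f/(1−f) ≈ 3.178 mg/L.
Difference ≈ 0.519 − 3.178 ≈ -2.659 mg/L.

-2.7 mg/L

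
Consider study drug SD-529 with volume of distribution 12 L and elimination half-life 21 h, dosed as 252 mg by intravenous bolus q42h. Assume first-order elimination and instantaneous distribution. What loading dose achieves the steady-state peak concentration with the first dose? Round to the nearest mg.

f = (1/2)^(42/21) ≈ 0.250000; accumulation ratio R = 1/(1−f) ≈ 1.33333.
Loading dose to hit Cmax,ss on first dose: D_load = D_maint·R ≈ 252 × 1.33333 ≈ 336.00 mg.

336 mg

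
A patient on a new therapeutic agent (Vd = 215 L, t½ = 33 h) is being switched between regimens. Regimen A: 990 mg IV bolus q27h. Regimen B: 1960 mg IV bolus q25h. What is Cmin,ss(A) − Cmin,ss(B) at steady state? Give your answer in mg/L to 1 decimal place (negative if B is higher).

-7.2 mg/L

Regimen A: f = (1/2)^(27/33) ≈ 0.5672; Cmin,ss = (990/215)·f/(1−f) ≈ 6.035 mg/L.
Regimen B: f = (1/2)^(25/33) ≈ 0.5915; Cmin,ss = (1960/215)·f/(1−f) ≈ 13.200 mg/L.
Difference ≈ 6.035 − 13.200 ≈ -7.165 mg/L.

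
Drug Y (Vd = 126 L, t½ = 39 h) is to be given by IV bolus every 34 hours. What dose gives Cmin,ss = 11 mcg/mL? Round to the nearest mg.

1150 mg

τ/t½ = 34/39 ≈ 0.87179, so f = (1/2)^(34/39) ≈ 0.546467.
Cmin,ss = (D/Vd)·f/(1−f), so D = Cmin,ss·Vd·(1−f)/f.
D = 11 × 126 × (1−f)/f ≈ 11 × 126 × 0.82994 ≈ 1150.30 mg.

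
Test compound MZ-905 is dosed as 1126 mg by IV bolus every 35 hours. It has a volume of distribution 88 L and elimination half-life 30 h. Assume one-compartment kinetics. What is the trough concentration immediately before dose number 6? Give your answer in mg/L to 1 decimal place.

10.1 mg/L

f = (1/2)^(τ/t½) = (1/2)^(35/30) ≈ 0.4454.
C₀ = D/Vd = 1126/88 ≈ 12.795 mg/L.
Before the 6th dose, 5 doses have been given. Superposition: Cmin = C₀·(f + f² + … + f^5).
≈ 12.795 × (0.4454 + 0.1984 + 0.0884 + 0.0394 + 0.0175) ≈ 12.795 × 0.7891 ≈ 10.097 mg/L.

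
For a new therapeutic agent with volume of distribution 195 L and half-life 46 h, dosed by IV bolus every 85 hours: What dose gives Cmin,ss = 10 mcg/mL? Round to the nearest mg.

τ/t½ = 85/46 ≈ 1.8478, so f = (1/2)^(85/46) ≈ 0.277811.
Cmin,ss = (D/Vd)·f/(1−f), so D = Cmin,ss·Vd·(1−f)/f.
D = 10 × 195 × (1−f)/f ≈ 10 × 195 × 2.59957 ≈ 5069.16 mg.

5069 mg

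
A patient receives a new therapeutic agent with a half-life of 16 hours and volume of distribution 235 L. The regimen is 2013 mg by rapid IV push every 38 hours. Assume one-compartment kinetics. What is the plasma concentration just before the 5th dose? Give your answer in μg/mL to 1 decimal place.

2.0 μg/mL

f = (1/2)^(τ/t½) = (1/2)^(38/16) ≈ 0.1928.
C₀ = D/Vd = 2013/235 ≈ 8.566 μg/mL.
Before the 5th dose, 4 doses have been given. Superposition: Cmin = C₀·(f + f² + … + f^4).
≈ 8.566 × (0.1928 + 0.0372 + 0.0072 + 0.0014) ≈ 8.566 × 0.2386 ≈ 2.044 μg/mL.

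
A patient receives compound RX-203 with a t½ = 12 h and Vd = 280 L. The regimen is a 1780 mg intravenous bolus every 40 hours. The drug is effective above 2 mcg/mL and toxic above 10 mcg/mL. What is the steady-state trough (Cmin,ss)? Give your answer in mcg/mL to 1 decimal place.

Over one 40-h interval, 40/12 ≈ 3.3333 half-lives elapse, leaving f ≈ 0.0992 of each dose.
Each bolus raises the concentration by D/Vd = 1780/280 ≈ 6.357 mcg/mL.
Steady-state trough Cmin,ss = C₀·f/(1−f) ≈ 6.357 × 0.0992/0.9008 ≈ 0.700 mcg/mL.
Trough 0.7 mcg/mL vs MEC 2 mcg/mL: subtherapeutic.

0.7 mcg/mL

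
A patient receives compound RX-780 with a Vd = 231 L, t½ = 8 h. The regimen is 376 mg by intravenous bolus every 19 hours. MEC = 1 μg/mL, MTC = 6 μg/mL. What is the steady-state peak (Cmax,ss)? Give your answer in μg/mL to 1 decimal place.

2.0 μg/mL

k = ln2/t½ = ln2/8 ≈ 0.086643 h⁻¹; fraction remaining f = e^(−kτ) = e^(−0.086643×19) ≈ 0.1928.
Accumulation ratio R = 1/(1 − f) ≈ 1/0.8072 ≈ 1.2389.
Each bolus raises the concentration by D/Vd = 376/231 ≈ 1.628 μg/mL.
Steady-state peak Cmax,ss = C₀·R ≈ 1.628 × 1.2389 ≈ 2.017 μg/mL.
Peak 2.0 μg/mL vs MTC 6 μg/mL: below toxic threshold.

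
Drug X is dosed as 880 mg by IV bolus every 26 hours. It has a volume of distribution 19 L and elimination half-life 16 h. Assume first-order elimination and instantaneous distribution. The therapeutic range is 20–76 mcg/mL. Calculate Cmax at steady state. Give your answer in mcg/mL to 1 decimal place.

68.5 mcg/mL

τ/t½ = 26/16 ≈ 1.625, so fraction remaining f = (1/2)^(26/16) ≈ 0.3242.
Accumulation ratio R = 1/(1 − f) ≈ 1/0.6758 ≈ 1.4797.
Single-dose peak C₀ = D/Vd = 880/19 ≈ 46.316 mcg/mL.
Cmax,ss = C₀/(1 − f) ≈ 46.316/0.6758 ≈ 68.535 mcg/mL.
Peak 68.5 mcg/mL vs MTC 76 mcg/mL: below toxic threshold.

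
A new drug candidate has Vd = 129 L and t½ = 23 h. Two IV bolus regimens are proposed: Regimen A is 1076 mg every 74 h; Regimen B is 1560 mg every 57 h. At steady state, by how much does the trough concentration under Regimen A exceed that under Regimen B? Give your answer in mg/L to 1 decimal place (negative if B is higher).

-1.6 mg/L

Regimen A: f = (1/2)^(74/23) ≈ 0.1075; Cmin,ss = (1076/129)·f/(1−f) ≈ 1.005 mg/L.
Regimen B: f = (1/2)^(57/23) ≈ 0.1795; Cmin,ss = (1560/129)·f/(1−f) ≈ 2.646 mg/L.
Difference ≈ 1.005 − 2.646 ≈ -1.641 mg/L.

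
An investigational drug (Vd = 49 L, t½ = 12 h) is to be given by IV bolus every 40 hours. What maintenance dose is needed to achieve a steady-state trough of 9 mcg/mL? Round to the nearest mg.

τ/t½ = 40/12 ≈ 3.3333, so f = (1/2)^(40/12) ≈ 0.099213.
Cmin,ss = (D/Vd)·f/(1−f), so D = Cmin,ss·Vd·(1−f)/f.
D = 9 × 49 × (1−f)/f ≈ 9 × 49 × 9.07932 ≈ 4003.98 mg.

4004 mg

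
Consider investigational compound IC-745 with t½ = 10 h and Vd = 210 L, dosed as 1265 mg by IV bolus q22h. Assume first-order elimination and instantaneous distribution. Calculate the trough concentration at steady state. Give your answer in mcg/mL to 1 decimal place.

τ/t½ = 22/10 ≈ 2.2, so fraction remaining f = (1/2)^(22/10) ≈ 0.2176.
At steady state, accumulation factor R = 1/(1 − e^(−kτ)) ≈ 1.2781.
Each bolus raises the concentration by D/Vd = 1265/210 ≈ 6.024 mcg/mL.
Cmax,ss = C₀/(1 − f) ≈ 6.024/0.7824 ≈ 7.699 mcg/mL.
Steady-state trough Cmin,ss = Cmax,ss·f ≈ 7.699 × 0.2176 ≈ 1.675 mcg/mL.

1.7 mcg/mL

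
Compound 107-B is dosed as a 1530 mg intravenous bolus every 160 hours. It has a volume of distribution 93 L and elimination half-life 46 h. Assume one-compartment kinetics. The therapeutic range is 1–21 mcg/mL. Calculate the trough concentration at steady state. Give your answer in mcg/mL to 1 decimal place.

τ/t½ = 160/46 ≈ 3.4783, so fraction remaining f = (1/2)^(160/46) ≈ 0.0897.
At steady state, accumulation factor R = 1/(1 − e^(−kτ)) ≈ 1.0985.
Single-dose peak C₀ = D/Vd = 1530/93 ≈ 16.452 mcg/mL.
Cmax,ss = C₀/(1 − f) ≈ 16.452/0.9103 ≈ 18.073 mcg/mL.
One interval later, Cmin,ss = Cmax,ss·e^(−kτ) ≈ 18.073 × 0.0897 ≈ 1.621 mcg/mL.
Trough 1.6 mcg/mL vs MEC 1 mcg/mL: adequate.

1.6 mcg/mL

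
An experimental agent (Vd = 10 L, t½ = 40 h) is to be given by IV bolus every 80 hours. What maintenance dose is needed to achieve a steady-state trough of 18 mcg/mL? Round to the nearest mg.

τ/t½ = 80/40 ≈ 2, so f = (1/2)^(80/40) ≈ 0.250000.
Cmin,ss = (D/Vd)·f/(1−f), so D = Cmin,ss·Vd·(1−f)/f.
D = 18 × 10 × (1−f)/f ≈ 18 × 10 × 3.00000 ≈ 540.00 mg.

540 mg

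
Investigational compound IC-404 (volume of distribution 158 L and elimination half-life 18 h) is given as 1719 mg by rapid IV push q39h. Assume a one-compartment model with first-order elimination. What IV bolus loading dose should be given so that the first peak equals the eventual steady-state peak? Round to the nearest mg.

2212 mg

f = (1/2)^(39/18) ≈ 0.222725; accumulation ratio R = 1/(1−f) ≈ 1.28655.
Loading dose to hit Cmax,ss on first dose: D_load = D_maint·R ≈ 1719 × 1.28655 ≈ 2211.58 mg.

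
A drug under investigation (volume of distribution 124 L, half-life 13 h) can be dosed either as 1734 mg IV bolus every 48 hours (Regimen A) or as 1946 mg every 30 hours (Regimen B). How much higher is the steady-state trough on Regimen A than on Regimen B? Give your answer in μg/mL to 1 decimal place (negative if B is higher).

Regimen A: f = (1/2)^(48/13) ≈ 0.0774; Cmin,ss = (1734/124)·f/(1−f) ≈ 1.173 μg/mL.
Regimen B: f = (1/2)^(30/13) ≈ 0.2020; Cmin,ss = (1946/124)·f/(1−f) ≈ 3.973 μg/mL.
Difference ≈ 1.173 − 3.973 ≈ -2.800 μg/mL.

-2.8 μg/mL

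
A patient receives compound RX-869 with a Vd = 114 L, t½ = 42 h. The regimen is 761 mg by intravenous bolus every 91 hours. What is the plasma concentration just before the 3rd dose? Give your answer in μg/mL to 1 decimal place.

f = (1/2)^(τ/t½) = (1/2)^(91/42) ≈ 0.2227.
C₀ = D/Vd = 761/114 ≈ 6.675 μg/mL.
Before the 3rd dose, 2 doses have been given. Superposition: Cmin = C₀·(f + f²).
≈ 6.675 × (0.2227 + 0.0496) ≈ 6.675 × 0.2723 ≈ 1.818 μg/mL.

1.8 μg/mL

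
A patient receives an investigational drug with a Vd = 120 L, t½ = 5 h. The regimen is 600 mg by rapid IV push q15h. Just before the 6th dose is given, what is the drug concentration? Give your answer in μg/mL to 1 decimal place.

f = (1/2)^(τ/t½) = (1/2)^(15/5) ≈ 0.1250.
C₀ = D/Vd = 600/120 ≈ 5.000 μg/mL.
Before the 6th dose, 5 doses have been given. Superposition: Cmin = C₀·(f + f² + … + f^5).
≈ 5.000 × (0.1250 + 0.0156 + 0.0020 + 0.0002 + 0.0000) ≈ 5.000 × 0.1428 ≈ 0.714 μg/mL.

0.7 μg/mL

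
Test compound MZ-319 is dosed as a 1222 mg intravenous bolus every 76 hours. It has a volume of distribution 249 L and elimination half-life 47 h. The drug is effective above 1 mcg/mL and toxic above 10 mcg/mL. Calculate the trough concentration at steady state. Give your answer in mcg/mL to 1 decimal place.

τ/t½ = 76/47 ≈ 1.617, so fraction remaining f = (1/2)^(76/47) ≈ 0.3260.
Accumulation ratio R = 1/(1 − f) ≈ 1/0.6740 ≈ 1.4837.
Each bolus raises the concentration by D/Vd = 1222/249 ≈ 4.908 mcg/mL.
Cmax,ss = C₀/(1 − f) ≈ 4.908/0.6740 ≈ 7.282 mcg/mL.
One interval later, Cmin,ss = Cmax,ss·e^(−kτ) ≈ 7.282 × 0.3260 ≈ 2.374 mcg/mL.
Trough 2.4 mcg/mL vs MEC 1 mcg/mL: adequate.

2.4 mcg/mL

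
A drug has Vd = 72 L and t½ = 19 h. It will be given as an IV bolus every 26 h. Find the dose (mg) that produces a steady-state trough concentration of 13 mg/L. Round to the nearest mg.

1481 mg

τ/t½ = 26/19 ≈ 1.3684, so f = (1/2)^(26/19) ≈ 0.387315.
Cmin,ss = (D/Vd)·f/(1−f), so D = Cmin,ss·Vd·(1−f)/f.
D = 13 × 72 × (1−f)/f ≈ 13 × 72 × 1.58188 ≈ 1480.64 mg.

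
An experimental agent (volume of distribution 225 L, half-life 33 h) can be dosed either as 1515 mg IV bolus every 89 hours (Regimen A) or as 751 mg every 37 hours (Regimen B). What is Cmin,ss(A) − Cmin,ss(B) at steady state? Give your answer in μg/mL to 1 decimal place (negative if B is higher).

-1.6 μg/mL

Regimen A: f = (1/2)^(89/33) ≈ 0.1542; Cmin,ss = (1515/225)·f/(1−f) ≈ 1.228 μg/mL.
Regimen B: f = (1/2)^(37/33) ≈ 0.4597; Cmin,ss = (751/225)·f/(1−f) ≈ 2.840 μg/mL.
Difference ≈ 1.228 − 2.840 ≈ -1.612 μg/mL.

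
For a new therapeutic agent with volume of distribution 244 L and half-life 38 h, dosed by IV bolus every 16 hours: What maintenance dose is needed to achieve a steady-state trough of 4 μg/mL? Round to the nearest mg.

331 mg

τ/t½ = 16/38 ≈ 0.42105, so f = (1/2)^(16/38) ≈ 0.746879.
Cmin,ss = (D/Vd)·f/(1−f), so D = Cmin,ss·Vd·(1−f)/f.
D = 4 × 244 × (1−f)/f ≈ 4 × 244 × 0.33890 ≈ 330.77 mg.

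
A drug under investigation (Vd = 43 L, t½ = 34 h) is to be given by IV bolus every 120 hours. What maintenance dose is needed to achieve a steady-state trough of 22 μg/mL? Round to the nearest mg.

9977 mg

τ/t½ = 120/34 ≈ 3.5294, so f = (1/2)^(120/34) ≈ 0.086605.
Cmin,ss = (D/Vd)·f/(1−f), so D = Cmin,ss·Vd·(1−f)/f.
D = 22 × 43 × (1−f)/f ≈ 22 × 43 × 10.54668 ≈ 9977.16 mg.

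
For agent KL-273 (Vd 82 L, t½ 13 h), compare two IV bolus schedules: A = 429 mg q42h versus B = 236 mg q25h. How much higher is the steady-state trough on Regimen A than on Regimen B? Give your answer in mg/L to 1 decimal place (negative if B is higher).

-0.4 mg/L

Regimen A: f = (1/2)^(42/13) ≈ 0.1065; Cmin,ss = (429/82)·f/(1−f) ≈ 0.624 mg/L.
Regimen B: f = (1/2)^(25/13) ≈ 0.2637; Cmin,ss = (236/82)·f/(1−f) ≈ 1.031 mg/L.
Difference ≈ 0.624 − 1.031 ≈ -0.407 mg/L.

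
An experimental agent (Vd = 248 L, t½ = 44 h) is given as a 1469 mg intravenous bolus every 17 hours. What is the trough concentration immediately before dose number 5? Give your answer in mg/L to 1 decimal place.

f = (1/2)^(τ/t½) = (1/2)^(17/44) ≈ 0.7651.
C₀ = D/Vd = 1469/248 ≈ 5.923 mg/L.
Before the 5th dose, 4 doses have been given. Superposition: Cmin = C₀·(f + f² + … + f^4).
≈ 5.923 × (0.7651 + 0.5854 + 0.4479 + 0.3427) ≈ 5.923 × 2.1411 ≈ 12.682 mg/L.

12.7 mg/L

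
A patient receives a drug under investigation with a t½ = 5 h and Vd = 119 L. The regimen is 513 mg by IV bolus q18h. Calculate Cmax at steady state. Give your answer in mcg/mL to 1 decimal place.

4.7 mcg/mL

k = ln2/t½ = ln2/5 ≈ 0.138629 h⁻¹; fraction remaining f = e^(−kτ) = e^(−0.138629×18) ≈ 0.0825.
At steady state, accumulation factor R = 1/(1 − e^(−kτ)) ≈ 1.0899.
Single-dose peak C₀ = D/Vd = 513/119 ≈ 4.311 mcg/mL.
Steady-state peak Cmax,ss = C₀·R ≈ 4.311 × 1.0899 ≈ 4.699 mcg/mL.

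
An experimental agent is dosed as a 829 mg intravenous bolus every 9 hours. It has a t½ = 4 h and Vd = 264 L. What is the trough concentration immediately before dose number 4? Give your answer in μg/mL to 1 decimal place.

f = (1/2)^(τ/t½) = (1/2)^(9/4) ≈ 0.2102.
C₀ = D/Vd = 829/264 ≈ 3.140 μg/mL.
Before the 4th dose, 3 doses have been given. Superposition: Cmin = C₀·(f + f² + … + f^3).
≈ 3.140 × (0.2102 + 0.0442 + 0.0093) ≈ 3.140 × 0.2637 ≈ 0.828 μg/mL.

0.8 μg/mL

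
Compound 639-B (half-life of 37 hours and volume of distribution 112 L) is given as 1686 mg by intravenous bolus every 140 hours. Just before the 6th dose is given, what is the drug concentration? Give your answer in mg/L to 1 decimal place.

f = (1/2)^(τ/t½) = (1/2)^(140/37) ≈ 0.0726.
C₀ = D/Vd = 1686/112 ≈ 15.054 mg/L.
Before the 6th dose, 5 doses have been given. Superposition: Cmin = C₀·(f + f² + … + f^5).
≈ 15.054 × (0.0726 + 0.0053 + 0.0004 + 0.0000 + 0.0000) ≈ 15.054 × 0.0783 ≈ 1.179 mg/L.

1.2 mg/L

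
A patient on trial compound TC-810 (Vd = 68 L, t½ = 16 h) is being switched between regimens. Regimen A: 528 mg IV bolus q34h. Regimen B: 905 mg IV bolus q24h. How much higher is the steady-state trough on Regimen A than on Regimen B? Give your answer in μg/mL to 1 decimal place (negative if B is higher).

Regimen A: f = (1/2)^(34/16) ≈ 0.2293; Cmin,ss = (528/68)·f/(1−f) ≈ 2.310 μg/mL.
Regimen B: f = (1/2)^(24/16) ≈ 0.3536; Cmin,ss = (905/68)·f/(1−f) ≈ 7.280 μg/mL.
Difference ≈ 2.310 − 7.280 ≈ -4.970 μg/mL.

-5.0 μg/mL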